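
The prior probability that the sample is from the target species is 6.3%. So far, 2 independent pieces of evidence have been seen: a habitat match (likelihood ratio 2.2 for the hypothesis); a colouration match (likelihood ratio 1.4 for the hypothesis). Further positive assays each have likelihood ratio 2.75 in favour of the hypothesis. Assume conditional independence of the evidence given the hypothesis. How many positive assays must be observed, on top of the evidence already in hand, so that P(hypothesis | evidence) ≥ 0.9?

Prior odds = 0.063/0.937 = 63/937.
Combined Bayes factor of the evidence already in hand = 2.2 × 1.4 = 3.08.
Odds after that evidence = (63/937) × 3.08 = 4851/23425.
Target odds = 0.9/0.1 = 9.
Need 2.75ⁿ ≥ 9 ÷ (4851/23425) = 23425/539.
2.75³ = 20.796875 falls short of 23425/539 but 2.75⁴ = 57.19140625 reaches it, so n = 4.

4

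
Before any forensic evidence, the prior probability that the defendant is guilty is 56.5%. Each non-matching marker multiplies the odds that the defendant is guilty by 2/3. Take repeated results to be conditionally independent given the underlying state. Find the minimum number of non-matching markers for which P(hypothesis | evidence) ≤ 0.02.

11

Prior odds = 0.565/0.435 = 113/87.
Likelihood ratio per non-matching marker = 2/3.
Target posterior odds = 0.02/0.98 = 1/49.
Require (2/3)ⁿ ≤ 1/49 ÷ (113/87) = 87/5537.
(2/3)¹⁰ = 1024/59049 is still above 87/5537 but (2/3)¹¹ = 2048/177147 is at or below it, so n = 11.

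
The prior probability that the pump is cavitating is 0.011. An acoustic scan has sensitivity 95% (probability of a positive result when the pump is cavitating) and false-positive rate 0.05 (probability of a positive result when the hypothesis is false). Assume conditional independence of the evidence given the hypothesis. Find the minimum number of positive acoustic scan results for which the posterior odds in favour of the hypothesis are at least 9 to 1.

3

Prior odds = 0.011/0.989 = 11/989.
Likelihood ratio of a positive result = 0.95/0.05 = 19.
Target odds = 9.
Need (11/989) × 19ⁿ ≥ 9, i.e. 19ⁿ ≥ 8901/11.
19² = 361 falls short of 8901/11 but 19³ = 6859 reaches it, so n = 3.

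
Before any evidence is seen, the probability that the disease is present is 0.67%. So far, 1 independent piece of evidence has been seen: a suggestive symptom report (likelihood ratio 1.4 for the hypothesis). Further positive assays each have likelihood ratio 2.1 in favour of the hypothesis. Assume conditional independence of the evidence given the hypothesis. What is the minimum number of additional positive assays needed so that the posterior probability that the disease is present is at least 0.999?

Prior odds = 0.0067/0.9933 = 67/9933.
Bayes factor of the evidence already in hand = 1.4.
Odds after that evidence = (67/9933) × 1.4 = 67/7095.
Target odds = 0.999/0.001 = 999.
Need 2.1ⁿ ≥ 999 ÷ (67/7095) = 7087905/67.
2.1¹⁵ ≈68122.3 falls short of 7087905/67 but 2.1¹⁶ ≈143057 reaches it, so n = 16.

16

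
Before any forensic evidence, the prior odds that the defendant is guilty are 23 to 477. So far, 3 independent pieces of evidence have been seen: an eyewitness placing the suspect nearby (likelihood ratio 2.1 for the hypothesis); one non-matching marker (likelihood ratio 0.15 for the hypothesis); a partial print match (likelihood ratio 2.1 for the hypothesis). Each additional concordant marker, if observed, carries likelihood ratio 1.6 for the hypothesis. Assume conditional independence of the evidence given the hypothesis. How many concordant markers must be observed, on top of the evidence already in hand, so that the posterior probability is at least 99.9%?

23

Prior odds = 23/477.
Combined Bayes factor of the evidence already in hand = 2.1 × 0.15 × 2.1 = 0.6615.
Odds after that evidence = (23/477) × 0.6615 = 3381/106000.
Target odds = 0.999/0.001 = 999.
Need 1.6ⁿ ≥ 999 ÷ (3381/106000) = 35298000/1127.
1.6²² ≈30948.5 falls short of 35298000/1127 but 1.6²³ ≈49517.6 reaches it, so n = 23.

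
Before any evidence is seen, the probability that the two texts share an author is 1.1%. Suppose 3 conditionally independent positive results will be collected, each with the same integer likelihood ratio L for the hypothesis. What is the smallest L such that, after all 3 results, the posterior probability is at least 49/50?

Prior odds = 0.011/0.989 = 11/989.
Target odds = 0.98/0.02 = 49.
Need L³ ≥ 49 ÷ (11/989) = 48461/11.
16³ = 4096 < 48461/11 ≤ 4913 = 17³, so L = 17.

17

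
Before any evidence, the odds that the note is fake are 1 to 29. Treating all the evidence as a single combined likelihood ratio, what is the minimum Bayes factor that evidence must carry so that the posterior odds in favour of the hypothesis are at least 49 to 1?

Prior odds = 1/29.
Target odds = 49.
Required Bayes factor = 49 ÷ (1/29) = 1421.

1421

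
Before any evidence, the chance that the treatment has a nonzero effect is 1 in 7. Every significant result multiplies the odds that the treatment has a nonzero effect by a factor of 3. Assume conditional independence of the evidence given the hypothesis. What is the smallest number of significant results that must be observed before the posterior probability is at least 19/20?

Prior odds = (1/7)/(6/7) = 1/6.
Likelihood ratio per significant result = 3.
Target odds: 0.95 ÷ 0.05 = 19.
Require 3ⁿ ≥ 19 ÷ (1/6) = 114.
3⁴ = 81 falls short of 114 but 3⁵ = 243 reaches it, so n = 5.

5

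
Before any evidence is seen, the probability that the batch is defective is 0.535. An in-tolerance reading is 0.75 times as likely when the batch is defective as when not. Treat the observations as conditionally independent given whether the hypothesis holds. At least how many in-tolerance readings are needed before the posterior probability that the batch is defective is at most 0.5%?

19

Prior odds = 0.535/0.465 = 107/93.
Likelihood ratio per in-tolerance reading = 0.75.
Target odds: 0.005 ÷ 0.995 = 1/199.
Require 0.75ⁿ ≤ 1/199 ÷ (107/93) = 93/21293.
0.75¹⁸ ≈0.00563771 is still above 93/21293 but 0.75¹⁹ ≈0.00422828 is at or below it, so n = 19.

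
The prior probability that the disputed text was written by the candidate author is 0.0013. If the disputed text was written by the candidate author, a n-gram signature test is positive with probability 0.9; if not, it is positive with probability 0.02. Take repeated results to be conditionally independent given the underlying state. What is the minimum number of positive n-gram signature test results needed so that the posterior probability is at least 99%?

Prior odds: 0.0013 ÷ 0.9987 = 13/9987.
Likelihood ratio of a positive = 0.9/0.02 = 45.
Target odds: 0.99 ÷ 0.01 = 99.
Require 45ⁿ ≥ 99 ÷ (13/9987) = 988713/13.
45² = 2025 falls short of 988713/13 but 45³ = 91125 reaches it, so n = 3.

3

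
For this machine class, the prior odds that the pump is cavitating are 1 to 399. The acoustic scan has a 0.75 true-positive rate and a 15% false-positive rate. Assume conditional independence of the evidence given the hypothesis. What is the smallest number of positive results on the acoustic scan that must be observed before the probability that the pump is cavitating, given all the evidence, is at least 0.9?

Prior odds = 1/399.
Likelihood ratio of a positive result = 0.75/0.15 = 5.
Target posterior odds = 0.9/0.1 = 9.
Need (1/399) × 5ⁿ ≥ 9, i.e. 5ⁿ ≥ 3591.
5⁵ = 3125 falls short of 3591 but 5⁶ = 15625 reaches it, so n = 6.

6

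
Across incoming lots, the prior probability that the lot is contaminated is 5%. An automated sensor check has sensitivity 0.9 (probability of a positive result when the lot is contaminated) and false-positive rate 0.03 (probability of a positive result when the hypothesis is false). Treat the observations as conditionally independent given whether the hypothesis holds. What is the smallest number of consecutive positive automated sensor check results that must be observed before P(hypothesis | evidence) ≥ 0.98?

Prior odds: 0.05 ÷ 0.95 = 1/19.
Likelihood ratio of a positive result = 0.9/0.03 = 30.
Target posterior odds = 0.98/0.02 = 49.
Require 30ⁿ ≥ 49 ÷ (1/19) = 931.
30² = 900 falls short of 931 but 30³ = 27000 reaches it, so n = 3.

3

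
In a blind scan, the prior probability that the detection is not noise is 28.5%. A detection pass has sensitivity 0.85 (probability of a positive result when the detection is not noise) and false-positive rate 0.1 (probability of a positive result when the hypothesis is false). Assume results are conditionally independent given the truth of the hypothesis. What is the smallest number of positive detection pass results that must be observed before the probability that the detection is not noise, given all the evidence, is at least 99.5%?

Prior odds: 0.285 ÷ 0.715 = 57/143.
Likelihood ratio of a positive result = 0.85/0.1 = 8.5.
Target posterior odds = 0.995/0.005 = 199.
Require 8.5ⁿ ≥ 199 ÷ (57/143) = 28457/57.
8.5² = 72.25 falls short of 28457/57 but 8.5³ = 614.125 reaches it, so n = 3.

3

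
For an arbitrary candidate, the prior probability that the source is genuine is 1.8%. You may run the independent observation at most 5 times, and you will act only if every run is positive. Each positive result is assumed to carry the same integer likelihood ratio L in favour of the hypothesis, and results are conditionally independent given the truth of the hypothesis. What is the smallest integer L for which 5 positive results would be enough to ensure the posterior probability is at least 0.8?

Prior odds = 0.018/0.982 = 9/491.
Target odds = 0.8/0.2 = 4.
Need L⁵ ≥ 4 ÷ (9/491) = 1964/9.
2⁵ = 32 < 1964/9 ≤ 243 = 3⁵, so L = 3.

3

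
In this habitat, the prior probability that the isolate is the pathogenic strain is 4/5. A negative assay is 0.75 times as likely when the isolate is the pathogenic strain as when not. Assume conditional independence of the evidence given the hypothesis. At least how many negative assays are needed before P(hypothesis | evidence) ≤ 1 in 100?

21

Prior odds: 0.8 ÷ 0.2 = 4.
Likelihood ratio per negative assay = 0.75.
Target odds: 0.01 ÷ 0.99 = 1/99.
Need 4 × 0.75ⁿ ≤ 1/99, i.e. 0.75ⁿ ≤ 1/396.
0.75²⁰ ≈0.00317121 is still above 1/396 but 0.75²¹ ≈0.00237841 is at or below it, so n = 21.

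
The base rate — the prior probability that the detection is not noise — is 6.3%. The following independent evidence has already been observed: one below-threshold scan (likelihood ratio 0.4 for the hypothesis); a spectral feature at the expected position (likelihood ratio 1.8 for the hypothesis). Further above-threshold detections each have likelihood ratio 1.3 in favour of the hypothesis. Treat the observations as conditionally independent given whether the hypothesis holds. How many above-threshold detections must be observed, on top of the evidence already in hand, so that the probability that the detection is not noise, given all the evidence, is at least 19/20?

23

Prior odds = 0.063/0.937 = 63/937.
Combined Bayes factor of the evidence already in hand = 0.4 × 1.8 = 0.72.
Odds after that evidence = (63/937) × 0.72 = 1134/23425.
Target odds = 0.95/0.05 = 19.
Need 1.3ⁿ ≥ 19 ÷ (1134/23425) = 445075/1134.
1.3²² ≈321.184 falls short of 445075/1134 but 1.3²³ ≈417.539 reaches it, so n = 23.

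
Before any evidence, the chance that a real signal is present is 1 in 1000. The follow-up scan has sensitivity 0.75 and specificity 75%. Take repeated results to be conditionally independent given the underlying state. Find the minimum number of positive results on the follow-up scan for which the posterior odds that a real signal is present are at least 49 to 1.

Prior odds = 0.001/0.999 = 1/999.
False-positive rate = 1 − 0.75 = 0.25; likelihood ratio of a positive = 0.75/0.25 = 3.
Target odds = 49.
Require 3ⁿ ≥ 49 ÷ (1/999) = 48951.
3⁹ = 19683 falls short of 48951 but 3¹⁰ = 59049 reaches it, so n = 10.

10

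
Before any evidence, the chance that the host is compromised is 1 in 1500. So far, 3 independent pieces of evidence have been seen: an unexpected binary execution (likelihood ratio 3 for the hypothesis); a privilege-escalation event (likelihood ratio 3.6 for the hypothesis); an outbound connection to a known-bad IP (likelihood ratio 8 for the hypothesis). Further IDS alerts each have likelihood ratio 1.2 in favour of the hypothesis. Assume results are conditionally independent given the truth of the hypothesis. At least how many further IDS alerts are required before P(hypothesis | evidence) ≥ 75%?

22

Prior odds = (1/1500)/(1499/1500) = 1/1499.
Combined Bayes factor of the evidence already in hand = 3 × 3.6 × 8 = 86.4.
Odds after that evidence = (1/1499) × 86.4 = 432/7495.
Target odds = 0.75/0.25 = 3.
Need 1.2ⁿ ≥ 3 ÷ (432/7495) = 7495/144.
1.2²¹ ≈46.0051 falls short of 7495/144 but 1.2²² ≈55.2061 reaches it, so n = 22.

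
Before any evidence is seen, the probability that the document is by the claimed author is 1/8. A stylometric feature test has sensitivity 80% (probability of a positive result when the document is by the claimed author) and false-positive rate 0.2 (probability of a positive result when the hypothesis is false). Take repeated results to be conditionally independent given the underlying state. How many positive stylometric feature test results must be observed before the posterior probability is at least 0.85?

Prior odds = 0.125/0.875 = 1/7.
Likelihood ratio of a positive result = 0.8/0.2 = 4.
Target posterior odds = 0.85/0.15 = 17/3.
Need (1/7) × 4ⁿ ≥ 17/3, i.e. 4ⁿ ≥ 119/3.
4² = 16 falls short of 119/3 but 4³ = 64 reaches it, so n = 3.

3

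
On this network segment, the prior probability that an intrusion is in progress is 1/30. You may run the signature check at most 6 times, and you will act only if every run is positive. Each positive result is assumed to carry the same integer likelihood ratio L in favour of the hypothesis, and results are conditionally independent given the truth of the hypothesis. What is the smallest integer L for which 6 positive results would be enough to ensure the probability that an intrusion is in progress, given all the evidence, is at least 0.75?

3

Prior odds = (1/30)/(29/30) = 1/29.
Target odds = 0.75/0.25 = 3.
Need L⁶ ≥ 3 ÷ (1/29) = 87.
2⁶ = 64 < 87 ≤ 729 = 3⁶, so L = 3.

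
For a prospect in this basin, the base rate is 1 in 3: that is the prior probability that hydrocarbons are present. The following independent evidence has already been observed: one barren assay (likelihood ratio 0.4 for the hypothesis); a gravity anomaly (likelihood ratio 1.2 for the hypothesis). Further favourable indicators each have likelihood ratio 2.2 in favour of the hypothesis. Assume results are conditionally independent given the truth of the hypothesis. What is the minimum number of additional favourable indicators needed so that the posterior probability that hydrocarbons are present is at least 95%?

6

Prior odds = (1/3)/(2/3) = 0.5.
Combined Bayes factor of the evidence already in hand = 0.4 × 1.2 = 0.48.
Odds after that evidence = 0.5 × 0.48 = 0.24.
Target odds = 0.95/0.05 = 19.
Need 2.2ⁿ ≥ 19 ÷ 0.24 = 475/6.
2.2⁵ = 51.53632 falls short of 475/6 but 2.2⁶ = 1771561/15625 reaches it, so n = 6.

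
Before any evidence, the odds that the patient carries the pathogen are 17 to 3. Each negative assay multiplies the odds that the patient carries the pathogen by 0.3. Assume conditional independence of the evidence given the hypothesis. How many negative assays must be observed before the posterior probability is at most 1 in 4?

3

Prior odds = 17/3.
Likelihood ratio per negative assay = 0.3.
Target odds: 0.25 ÷ 0.75 = 1/3.
Require 0.3ⁿ ≤ 1/3 ÷ (17/3) = 1/17.
0.3² = 0.09 is still above 1/17 but 0.3³ = 0.027 is at or below it, so n = 3.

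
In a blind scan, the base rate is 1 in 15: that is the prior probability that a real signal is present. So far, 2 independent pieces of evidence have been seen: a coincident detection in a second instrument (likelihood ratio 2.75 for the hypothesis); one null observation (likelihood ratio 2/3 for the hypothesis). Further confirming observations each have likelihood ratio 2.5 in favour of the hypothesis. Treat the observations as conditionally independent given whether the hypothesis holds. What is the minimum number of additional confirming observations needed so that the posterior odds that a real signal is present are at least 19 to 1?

6

Prior odds = (1/15)/(14/15) = 1/14.
Combined Bayes factor of the evidence already in hand = 2.75 × (2/3) = 11/6.
Odds after that evidence = (1/14) × 11/6 = 11/84.
Target odds = 19.
Need 2.5ⁿ ≥ 19 ÷ (11/84) = 1596/11.
2.5⁵ = 97.65625 falls short of 1596/11 but 2.5⁶ = 244.140625 reaches it, so n = 6.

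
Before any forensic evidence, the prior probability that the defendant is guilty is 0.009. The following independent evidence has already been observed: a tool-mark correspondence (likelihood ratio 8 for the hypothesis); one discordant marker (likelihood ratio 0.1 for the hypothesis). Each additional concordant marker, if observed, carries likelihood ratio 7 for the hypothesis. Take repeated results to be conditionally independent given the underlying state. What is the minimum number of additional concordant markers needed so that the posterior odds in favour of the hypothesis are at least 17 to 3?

Prior odds = 0.009/0.991 = 9/991.
Combined Bayes factor of the evidence already in hand = 8 × 0.1 = 0.8.
Odds after that evidence = (9/991) × 0.8 = 36/4955.
Target odds = 17/3.
Need 7ⁿ ≥ 17/3 ÷ (36/4955) = 84235/108.
7³ = 343 falls short of 84235/108 but 7⁴ = 2401 reaches it, so n = 4.

4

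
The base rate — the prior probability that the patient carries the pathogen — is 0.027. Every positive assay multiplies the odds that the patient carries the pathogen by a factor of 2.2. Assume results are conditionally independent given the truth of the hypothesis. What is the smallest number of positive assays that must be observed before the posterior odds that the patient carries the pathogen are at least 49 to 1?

Prior odds: 0.027 ÷ 0.973 = 27/973.
Likelihood ratio per positive assay = 2.2.
Target odds = 49.
Need (27/973) × 2.2ⁿ ≥ 49, i.e. 2.2ⁿ ≥ 47677/27.
2.2⁹ ≈1207.27 falls short of 47677/27 but 2.2¹⁰ ≈2655.99 reaches it, so n = 10.

10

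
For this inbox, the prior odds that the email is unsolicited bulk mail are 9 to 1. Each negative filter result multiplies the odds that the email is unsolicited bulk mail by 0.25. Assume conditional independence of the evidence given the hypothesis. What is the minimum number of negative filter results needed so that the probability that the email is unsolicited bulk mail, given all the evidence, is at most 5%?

Prior odds = 9.
Likelihood ratio per negative filter result = 0.25.
Target posterior odds = 0.05/0.95 = 1/19.
Require 0.25ⁿ ≤ 1/19 ÷ 9 = 1/171.
0.25³ = 0.015625 is still above 1/171 but 0.25⁴ = 0.00390625 is at or below it, so n = 4.

4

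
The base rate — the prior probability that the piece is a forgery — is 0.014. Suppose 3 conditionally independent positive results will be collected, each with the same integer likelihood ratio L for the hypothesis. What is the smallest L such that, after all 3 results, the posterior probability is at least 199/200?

25

Prior odds = 0.014/0.986 = 7/493.
Target odds = 0.995/0.005 = 199.
Need L³ ≥ 199 ÷ (7/493) = 98107/7.
24³ = 13824 < 98107/7 ≤ 15625 = 25³, so L = 25.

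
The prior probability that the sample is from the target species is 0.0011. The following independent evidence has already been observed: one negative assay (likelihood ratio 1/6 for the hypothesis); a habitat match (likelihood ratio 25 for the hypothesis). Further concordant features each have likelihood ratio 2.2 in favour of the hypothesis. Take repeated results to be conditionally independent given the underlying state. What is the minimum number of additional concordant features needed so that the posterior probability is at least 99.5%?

14

Prior odds = 0.0011/0.9989 = 11/9989.
Combined Bayes factor of the evidence already in hand = (1/6) × 25 = 25/6.
Odds after that evidence = (11/9989) × 25/6 = 275/59934.
Target odds = 0.995/0.005 = 199.
Need 2.2ⁿ ≥ 199 ÷ (275/59934) = 11926866/275.
2.2¹³ ≈28281 falls short of 11926866/275 but 2.2¹⁴ ≈62218.2 reaches it, so n = 14.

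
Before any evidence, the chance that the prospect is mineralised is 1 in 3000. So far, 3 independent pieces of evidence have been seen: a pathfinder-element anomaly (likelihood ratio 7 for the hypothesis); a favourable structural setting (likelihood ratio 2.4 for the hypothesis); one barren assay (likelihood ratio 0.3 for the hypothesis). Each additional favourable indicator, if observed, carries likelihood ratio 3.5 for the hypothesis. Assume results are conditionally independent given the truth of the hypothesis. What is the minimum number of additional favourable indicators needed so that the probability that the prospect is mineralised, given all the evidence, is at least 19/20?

Prior odds = (1/3000)/(2999/3000) = 1/2999.
Combined Bayes factor of the evidence already in hand = 7 × 2.4 × 0.3 = 5.04.
Odds after that evidence = (1/2999) × 5.04 = 126/74975.
Target odds = 0.95/0.05 = 19.
Need 3.5ⁿ ≥ 19 ÷ (126/74975) = 1424525/126.
3.5⁷ = 823543/128 falls short of 1424525/126 but 3.5⁸ = 5764801/256 reaches it, so n = 8.

8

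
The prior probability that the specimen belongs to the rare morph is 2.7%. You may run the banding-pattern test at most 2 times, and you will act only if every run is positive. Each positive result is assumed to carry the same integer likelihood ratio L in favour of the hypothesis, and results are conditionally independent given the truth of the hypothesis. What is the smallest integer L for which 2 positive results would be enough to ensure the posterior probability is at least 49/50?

Prior odds = 0.027/0.973 = 27/973.
Target odds = 0.98/0.02 = 49.
Need L² ≥ 49 ÷ (27/973) = 47677/27.
42² = 1764 < 47677/27 ≤ 1849 = 43², so L = 43.

43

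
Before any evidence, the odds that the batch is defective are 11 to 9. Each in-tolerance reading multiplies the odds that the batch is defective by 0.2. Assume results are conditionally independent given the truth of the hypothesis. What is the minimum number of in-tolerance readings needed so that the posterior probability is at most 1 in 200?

Prior odds = 11/9.
Likelihood ratio per in-tolerance reading = 0.2.
Target odds: 0.005 ÷ 0.995 = 1/199.
Need (11/9) × 0.2ⁿ ≤ 1/199, i.e. 0.2ⁿ ≤ 9/2189.
0.2³ = 0.008 is still above 9/2189 but 0.2⁴ = 0.0016 is at or below it, so n = 4.

4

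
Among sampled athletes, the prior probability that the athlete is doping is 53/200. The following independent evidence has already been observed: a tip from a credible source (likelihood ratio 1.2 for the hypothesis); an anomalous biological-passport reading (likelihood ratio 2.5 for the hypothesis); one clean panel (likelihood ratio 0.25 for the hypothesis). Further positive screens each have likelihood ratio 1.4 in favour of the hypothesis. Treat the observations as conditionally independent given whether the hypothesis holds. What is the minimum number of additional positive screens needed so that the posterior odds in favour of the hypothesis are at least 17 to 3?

10

Prior odds = 0.265/0.735 = 53/147.
Combined Bayes factor of the evidence already in hand = 1.2 × 2.5 × 0.25 = 0.75.
Odds after that evidence = (53/147) × 0.75 = 53/196.
Target odds = 17/3.
Need 1.4ⁿ ≥ 17/3 ÷ (53/196) = 3332/159.
1.4⁹ = 40353607/1953125 falls short of 3332/159 but 1.4¹⁰ = 282475249/9765625 reaches it, so n = 10.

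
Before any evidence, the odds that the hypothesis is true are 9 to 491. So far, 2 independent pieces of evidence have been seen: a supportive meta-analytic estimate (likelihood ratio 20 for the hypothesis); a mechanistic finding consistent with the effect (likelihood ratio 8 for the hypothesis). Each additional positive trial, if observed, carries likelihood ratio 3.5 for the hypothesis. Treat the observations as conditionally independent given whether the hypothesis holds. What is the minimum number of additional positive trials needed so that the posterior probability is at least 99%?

3

Prior odds = 9/491.
Combined Bayes factor of the evidence already in hand = 20 × 8 = 160.
Odds after that evidence = (9/491) × 160 = 1440/491.
Target odds = 0.99/0.01 = 99.
Need 3.5ⁿ ≥ 99 ÷ (1440/491) = 33.75625.
3.5² = 12.25 falls short of 33.75625 but 3.5³ = 42.875 reaches it, so n = 3.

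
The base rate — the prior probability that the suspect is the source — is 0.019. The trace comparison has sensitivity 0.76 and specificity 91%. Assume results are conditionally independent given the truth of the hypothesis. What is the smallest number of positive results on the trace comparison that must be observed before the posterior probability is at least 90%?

3

Prior odds = 0.019/0.981 = 19/981.
False-positive rate = 1 − 0.91 = 0.09; likelihood ratio of a positive = 0.76/0.09 = 76/9.
Target posterior odds = 0.9/0.1 = 9.
Require (76/9)ⁿ ≥ 9 ÷ (19/981) = 8829/19.
(76/9)² = 5776/81 falls short of 8829/19 but (76/9)³ = 438976/729 reaches it, so n = 3.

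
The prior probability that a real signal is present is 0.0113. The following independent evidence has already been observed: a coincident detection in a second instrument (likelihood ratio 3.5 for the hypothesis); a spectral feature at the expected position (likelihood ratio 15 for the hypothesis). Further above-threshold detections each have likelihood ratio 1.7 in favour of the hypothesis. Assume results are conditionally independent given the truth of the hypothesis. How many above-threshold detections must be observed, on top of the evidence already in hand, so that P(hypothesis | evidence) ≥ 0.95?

7

Prior odds = 0.0113/0.9887 = 113/9887.
Combined Bayes factor of the evidence already in hand = 3.5 × 15 = 52.5.
Odds after that evidence = (113/9887) × 52.5 = 11865/19774.
Target odds = 0.95/0.05 = 19.
Need 1.7ⁿ ≥ 19 ÷ (11865/19774) = 375706/11865.
1.7⁶ = 24137569/1000000 falls short of 375706/11865 but 1.7⁷ = 410338673/10000000 reaches it, so n = 7.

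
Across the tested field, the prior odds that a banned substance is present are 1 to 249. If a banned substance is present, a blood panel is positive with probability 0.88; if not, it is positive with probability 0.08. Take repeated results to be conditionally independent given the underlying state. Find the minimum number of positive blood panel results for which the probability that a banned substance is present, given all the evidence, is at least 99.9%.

Prior odds = 1/249.
Likelihood ratio of a positive = 0.88/0.08 = 11.
Target posterior odds = 0.999/0.001 = 999.
Need (1/249) × 11ⁿ ≥ 999, i.e. 11ⁿ ≥ 248751.
11⁵ = 161051 falls short of 248751 but 11⁶ = 1771561 reaches it, so n = 6.

6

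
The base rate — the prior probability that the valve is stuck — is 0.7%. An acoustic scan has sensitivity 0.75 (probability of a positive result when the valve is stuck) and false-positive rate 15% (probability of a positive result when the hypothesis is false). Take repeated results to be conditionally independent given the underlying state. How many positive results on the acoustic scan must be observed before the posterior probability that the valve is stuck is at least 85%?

Prior odds: 0.007 ÷ 0.993 = 7/993.
Likelihood ratio of a positive result = 0.75/0.15 = 5.
Target posterior odds = 0.85/0.15 = 17/3.
Require 5ⁿ ≥ 17/3 ÷ (7/993) = 5627/7.
5⁴ = 625 falls short of 5627/7 but 5⁵ = 3125 reaches it, so n = 5.

5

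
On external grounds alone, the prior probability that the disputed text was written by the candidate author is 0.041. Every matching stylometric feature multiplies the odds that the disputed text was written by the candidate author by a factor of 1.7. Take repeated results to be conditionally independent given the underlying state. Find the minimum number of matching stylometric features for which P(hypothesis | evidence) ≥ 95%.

Prior odds = 0.041/0.959 = 41/959.
Likelihood ratio per matching stylometric feature = 1.7.
Target posterior odds = 0.95/0.05 = 19.
Need (41/959) × 1.7ⁿ ≥ 19, i.e. 1.7ⁿ ≥ 18221/41.
1.7¹¹ ≈342.719 falls short of 18221/41 but 1.7¹² ≈582.622 reaches it, so n = 12.

12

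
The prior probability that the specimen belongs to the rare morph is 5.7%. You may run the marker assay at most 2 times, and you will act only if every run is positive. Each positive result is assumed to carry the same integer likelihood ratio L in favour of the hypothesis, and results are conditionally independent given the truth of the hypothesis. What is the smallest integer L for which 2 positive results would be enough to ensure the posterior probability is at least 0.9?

Prior odds = 0.057/0.943 = 57/943.
Target odds = 0.9/0.1 = 9.
Need L² ≥ 9 ÷ (57/943) = 2829/19.
12² = 144 < 2829/19 ≤ 169 = 13², so L = 13.

13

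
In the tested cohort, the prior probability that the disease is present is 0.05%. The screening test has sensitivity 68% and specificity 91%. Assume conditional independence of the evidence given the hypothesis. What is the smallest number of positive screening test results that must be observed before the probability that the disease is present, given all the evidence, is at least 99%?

7

Prior odds: 0.0005 ÷ 0.9995 = 1/1999.
False-positive rate = 1 − 0.91 = 0.09; likelihood ratio of a positive = 0.68/0.09 = 68/9.
Target posterior odds = 0.99/0.01 = 99.
Require (68/9)ⁿ ≥ 99 ÷ (1/1999) = 197901.
(68/9)⁶ ≈186037 falls short of 197901 but (68/9)⁷ ≈1.40561e+06 reaches it, so n = 7.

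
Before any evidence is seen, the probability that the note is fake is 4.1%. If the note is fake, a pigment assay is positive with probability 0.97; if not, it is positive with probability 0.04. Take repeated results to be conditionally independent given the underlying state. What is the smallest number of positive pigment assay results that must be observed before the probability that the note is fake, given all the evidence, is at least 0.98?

Prior odds: 0.041 ÷ 0.959 = 41/959.
Likelihood ratio of a positive = 0.97/0.04 = 24.25.
Target odds: 0.98 ÷ 0.02 = 49.
Need (41/959) × 24.25ⁿ ≥ 49, i.e. 24.25ⁿ ≥ 46991/41.
24.25² = 588.0625 falls short of 46991/41 but 24.25³ = 912673/64 reaches it, so n = 3.

3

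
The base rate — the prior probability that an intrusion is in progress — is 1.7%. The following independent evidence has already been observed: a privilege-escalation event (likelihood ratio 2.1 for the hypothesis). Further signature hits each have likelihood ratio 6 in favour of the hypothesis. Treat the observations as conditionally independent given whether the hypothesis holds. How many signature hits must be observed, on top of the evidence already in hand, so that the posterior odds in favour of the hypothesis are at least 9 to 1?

Prior odds = 0.017/0.983 = 17/983.
Bayes factor of the evidence already in hand = 2.1.
Odds after that evidence = (17/983) × 2.1 = 357/9830.
Target odds = 9.
Need 6ⁿ ≥ 9 ÷ (357/9830) = 29490/119.
6³ = 216 falls short of 29490/119 but 6⁴ = 1296 reaches it, so n = 4.

4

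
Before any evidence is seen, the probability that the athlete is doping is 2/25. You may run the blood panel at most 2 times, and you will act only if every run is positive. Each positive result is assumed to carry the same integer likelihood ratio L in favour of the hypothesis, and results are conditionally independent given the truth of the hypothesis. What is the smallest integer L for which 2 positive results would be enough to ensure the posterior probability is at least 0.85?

Prior odds = 0.08/0.92 = 2/23.
Target odds = 0.85/0.15 = 17/3.
Need L² ≥ 17/3 ÷ (2/23) = 391/6.
8² = 64 < 391/6 ≤ 81 = 9², so L = 9.

9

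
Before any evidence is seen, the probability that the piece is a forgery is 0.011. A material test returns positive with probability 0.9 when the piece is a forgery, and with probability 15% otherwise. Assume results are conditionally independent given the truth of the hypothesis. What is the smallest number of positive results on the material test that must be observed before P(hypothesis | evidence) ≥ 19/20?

5

Prior odds: 0.011 ÷ 0.989 = 11/989.
Likelihood ratio of a positive result = 0.9/0.15 = 6.
Target posterior odds = 0.95/0.05 = 19.
Need (11/989) × 6ⁿ ≥ 19, i.e. 6ⁿ ≥ 18791/11.
6⁴ = 1296 falls short of 18791/11 but 6⁵ = 7776 reaches it, so n = 5.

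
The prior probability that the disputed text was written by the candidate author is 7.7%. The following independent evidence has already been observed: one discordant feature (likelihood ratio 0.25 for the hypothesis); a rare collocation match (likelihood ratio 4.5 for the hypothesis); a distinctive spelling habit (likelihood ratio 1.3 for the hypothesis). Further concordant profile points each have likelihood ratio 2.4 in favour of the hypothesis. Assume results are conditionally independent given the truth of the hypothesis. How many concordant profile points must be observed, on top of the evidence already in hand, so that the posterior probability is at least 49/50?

7

Prior odds = 0.077/0.923 = 77/923.
Combined Bayes factor of the evidence already in hand = 0.25 × 4.5 × 1.3 = 1.4625.
Odds after that evidence = (77/923) × 1.4625 = 693/5680.
Target odds = 0.98/0.02 = 49.
Need 2.4ⁿ ≥ 49 ÷ (693/5680) = 39760/99.
2.4⁶ = 2985984/15625 falls short of 39760/99 but 2.4⁷ = 35831808/78125 reaches it, so n = 7.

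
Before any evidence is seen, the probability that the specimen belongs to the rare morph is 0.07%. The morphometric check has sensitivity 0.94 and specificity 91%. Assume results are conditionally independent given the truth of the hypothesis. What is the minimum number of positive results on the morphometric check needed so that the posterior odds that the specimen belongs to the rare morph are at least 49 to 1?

5

Prior odds = 0.0007/0.9993 = 7/9993.
False-positive rate = 1 − 0.91 = 0.09; likelihood ratio of a positive = 0.94/0.09 = 94/9.
Target odds = 49.
Require (94/9)ⁿ ≥ 49 ÷ (7/9993) = 69951.
(94/9)⁴ = 78074896/6561 falls short of 69951 but (94/9)⁵ ≈124287 reaches it, so n = 5.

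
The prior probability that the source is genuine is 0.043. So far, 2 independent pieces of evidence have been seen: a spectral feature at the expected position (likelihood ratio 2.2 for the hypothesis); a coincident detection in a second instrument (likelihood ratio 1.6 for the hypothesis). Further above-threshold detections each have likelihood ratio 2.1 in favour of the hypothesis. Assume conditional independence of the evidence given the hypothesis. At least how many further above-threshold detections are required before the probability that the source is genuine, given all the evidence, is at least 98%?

Prior odds = 0.043/0.957 = 43/957.
Combined Bayes factor of the evidence already in hand = 2.2 × 1.6 = 3.52.
Odds after that evidence = (43/957) × 3.52 = 344/2175.
Target odds = 0.98/0.02 = 49.
Need 2.1ⁿ ≥ 49 ÷ (344/2175) = 106575/344.
2.1⁷ ≈180.109 falls short of 106575/344 but 2.1⁸ ≈378.229 reaches it, so n = 8.

8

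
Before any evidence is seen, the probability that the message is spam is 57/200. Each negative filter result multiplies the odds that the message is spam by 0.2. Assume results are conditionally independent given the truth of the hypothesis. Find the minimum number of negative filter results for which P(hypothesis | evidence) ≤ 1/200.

Prior odds = 0.285/0.715 = 57/143.
Likelihood ratio per negative filter result = 0.2.
Target posterior odds = 0.005/0.995 = 1/199.
Require 0.2ⁿ ≤ 1/199 ÷ (57/143) = 143/11343.
0.2² = 0.04 is still above 143/11343 but 0.2³ = 0.008 is at or below it, so n = 3.

3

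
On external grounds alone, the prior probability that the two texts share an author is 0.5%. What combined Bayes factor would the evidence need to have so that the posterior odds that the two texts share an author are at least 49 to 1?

Prior odds = 0.005/0.995 = 1/199.
Target odds = 49.
Required Bayes factor = 49 ÷ (1/199) = 9751.

9751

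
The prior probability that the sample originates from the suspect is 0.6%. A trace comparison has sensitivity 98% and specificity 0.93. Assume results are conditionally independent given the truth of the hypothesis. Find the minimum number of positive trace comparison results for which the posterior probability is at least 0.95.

Prior odds: 0.006 ÷ 0.994 = 3/497.
False-positive rate = 1 − 0.93 = 0.07; likelihood ratio of a positive = 0.98/0.07 = 14.
Target odds: 0.95 ÷ 0.05 = 19.
Require 14ⁿ ≥ 19 ÷ (3/497) = 9443/3.
14³ = 2744 falls short of 9443/3 but 14⁴ = 38416 reaches it, so n = 4.

4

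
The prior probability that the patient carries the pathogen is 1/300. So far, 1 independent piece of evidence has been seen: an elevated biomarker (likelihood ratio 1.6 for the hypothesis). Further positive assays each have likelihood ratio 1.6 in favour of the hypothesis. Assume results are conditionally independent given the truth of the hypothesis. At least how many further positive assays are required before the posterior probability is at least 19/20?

18

Prior odds = (1/300)/(299/300) = 1/299.
Bayes factor of the evidence already in hand = 1.6.
Odds after that evidence = (1/299) × 1.6 = 8/1495.
Target odds = 0.95/0.05 = 19.
Need 1.6ⁿ ≥ 19 ÷ (8/1495) = 3550.625.
1.6¹⁷ ≈2951.48 falls short of 3550.625 but 1.6¹⁸ ≈4722.37 reaches it, so n = 18.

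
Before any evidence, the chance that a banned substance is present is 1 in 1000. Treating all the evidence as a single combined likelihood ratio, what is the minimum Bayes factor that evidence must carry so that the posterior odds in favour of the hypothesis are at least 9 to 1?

8991

Prior odds = 0.001/0.999 = 1/999.
Target odds = 9.
Required Bayes factor = 9 ÷ (1/999) = 8991.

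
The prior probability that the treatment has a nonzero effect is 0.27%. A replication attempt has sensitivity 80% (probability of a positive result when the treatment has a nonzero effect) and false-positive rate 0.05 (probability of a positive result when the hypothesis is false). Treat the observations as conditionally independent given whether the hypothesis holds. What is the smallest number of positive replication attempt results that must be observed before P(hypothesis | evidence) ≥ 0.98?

Prior odds = 0.0027/0.9973 = 27/9973.
Likelihood ratio of a positive result = 0.8/0.05 = 16.
Target odds: 0.98 ÷ 0.02 = 49.
Require 16ⁿ ≥ 49 ÷ (27/9973) = 488677/27.
16³ = 4096 falls short of 488677/27 but 16⁴ = 65536 reaches it, so n = 4.

4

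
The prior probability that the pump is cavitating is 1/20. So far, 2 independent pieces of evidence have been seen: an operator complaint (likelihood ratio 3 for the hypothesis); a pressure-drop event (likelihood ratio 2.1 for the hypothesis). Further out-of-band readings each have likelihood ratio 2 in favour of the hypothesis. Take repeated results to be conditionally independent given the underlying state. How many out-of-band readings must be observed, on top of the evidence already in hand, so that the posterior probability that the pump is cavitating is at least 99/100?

Prior odds = 0.05/0.95 = 1/19.
Combined Bayes factor of the evidence already in hand = 3 × 2.1 = 6.3.
Odds after that evidence = (1/19) × 6.3 = 63/190.
Target odds = 0.99/0.01 = 99.
Need 2ⁿ ≥ 99 ÷ (63/190) = 2090/7.
2⁸ = 256 falls short of 2090/7 but 2⁹ = 512 reaches it, so n = 9.

9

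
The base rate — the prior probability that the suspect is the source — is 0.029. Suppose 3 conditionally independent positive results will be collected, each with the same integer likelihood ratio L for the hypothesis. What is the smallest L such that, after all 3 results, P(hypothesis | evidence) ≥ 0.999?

Prior odds = 0.029/0.971 = 29/971.
Target odds = 0.999/0.001 = 999.
Need L³ ≥ 999 ÷ (29/971) = 970029/29.
32³ = 32768 < 970029/29 ≤ 35937 = 33³, so L = 33.

33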